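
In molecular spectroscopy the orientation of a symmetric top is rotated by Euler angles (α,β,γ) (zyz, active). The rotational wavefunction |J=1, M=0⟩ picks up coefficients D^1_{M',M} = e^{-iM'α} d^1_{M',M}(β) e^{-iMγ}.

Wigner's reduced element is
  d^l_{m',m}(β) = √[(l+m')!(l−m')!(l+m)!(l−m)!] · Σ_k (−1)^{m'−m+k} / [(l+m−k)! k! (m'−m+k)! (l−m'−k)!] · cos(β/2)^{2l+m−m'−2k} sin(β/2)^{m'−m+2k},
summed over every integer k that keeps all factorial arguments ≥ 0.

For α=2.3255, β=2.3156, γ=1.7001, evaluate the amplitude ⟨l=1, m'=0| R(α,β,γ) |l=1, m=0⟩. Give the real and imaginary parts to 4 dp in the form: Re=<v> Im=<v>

First d^1_{0,0}(β=2.3156), then the phase factors e^{-i(0)α} and e^{-i(0)γ}:
c=cos(2.3156/2)=0.401356, s=sin(2.3156/2)=0.915922; N=√[1·1·1·1]=1.000000
Admissible k: 0..1 (factorial args all ≥0)
  k=0: (−1)^0·1.0000/(1)·0.4014^2·0.9159^0 = +0.161086
  k=1: (−1)^1·1.0000/(1)·0.4014^0·0.9159^2 = -0.838914
d^1_{0,0}(2.3156) = +0.161086 -0.838914 = -0.677827
Attach z-rotation phases: D = e^{-i(0)(2.3255)}·(-0.677827)·e^{-i(0)(1.7001)} = -0.677827+0.000000i

Re=-0.6778 Im=0.0000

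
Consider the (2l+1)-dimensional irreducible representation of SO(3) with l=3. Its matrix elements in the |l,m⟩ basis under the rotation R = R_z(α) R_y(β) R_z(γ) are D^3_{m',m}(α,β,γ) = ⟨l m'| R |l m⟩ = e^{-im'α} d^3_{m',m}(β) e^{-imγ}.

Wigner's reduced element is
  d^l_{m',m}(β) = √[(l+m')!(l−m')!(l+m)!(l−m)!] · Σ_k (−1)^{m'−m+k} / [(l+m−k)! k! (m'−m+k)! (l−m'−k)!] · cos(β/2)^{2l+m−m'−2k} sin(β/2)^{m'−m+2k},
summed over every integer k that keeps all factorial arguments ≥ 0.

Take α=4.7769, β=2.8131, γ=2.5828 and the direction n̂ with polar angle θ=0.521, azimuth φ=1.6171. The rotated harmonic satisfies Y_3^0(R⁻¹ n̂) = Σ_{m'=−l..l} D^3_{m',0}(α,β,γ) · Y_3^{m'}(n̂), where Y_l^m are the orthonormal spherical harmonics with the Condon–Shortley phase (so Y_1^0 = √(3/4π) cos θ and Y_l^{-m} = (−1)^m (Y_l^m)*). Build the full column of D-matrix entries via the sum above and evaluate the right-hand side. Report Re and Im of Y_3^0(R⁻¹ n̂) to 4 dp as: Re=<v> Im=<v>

Re=-0.6654 Im=0.0000

Need the full column D^3_{m',0} for m'=−3..3 at α=4.7769, β=2.8131, γ=2.5828.
cos(β/2)=0.163509, sin(β/2)=0.986542
d^3_{-3,0}: single k=3 term ⇒ +0.018771;  D = -0.003610+0.018420i
d^3_{-2,0}: k∈[2..3] ⇒ +0.003810 -0.138709 = -0.134899;  D = +0.133778+0.017357i
d^3_{-1,0}: k∈[1..3] ⇒ +0.000399 -0.043620 +0.529309 = +0.486089;  D = +0.031336-0.485078i
d^3_{0,0}: k∈[0..3] ⇒ +0.000019 -0.006261 +0.227922 -0.921920 = -0.700239;  D = -0.700239+0.000000i
d^3_{1,0}: k∈[0..2] ⇒ -0.000399 +0.043620 -0.529309 = -0.486089;  D = -0.031336-0.485078i
d^3_{2,0}: k∈[0..1] ⇒ +0.003810 -0.138709 = -0.134899;  D = +0.133778-0.017357i
d^3_{3,0}: single k=0 term ⇒ -0.018771;  D = +0.003610+0.018420i
Y_3^{m'}(θ=0.521,φ=1.6171) and Σ D·Y over m':
  (-0.0036+0.0184i)·(+0.0071+0.0510i)  (+0.1338+0.0174i)·(-0.2187+0.0203i)  (+0.0313-0.4851i)·(-0.0206-0.4437i)  (-0.7002+0.0000i)·(+0.2464+0.0000i)  (-0.0313-0.4851i)·(+0.0206-0.4437i)  (+0.1338-0.0174i)·(-0.2187-0.0203i)  (+0.0036+0.0184i)·(-0.0071+0.0510i)
Y_3^0(R⁻¹ n̂) = -0.665416-0.000000i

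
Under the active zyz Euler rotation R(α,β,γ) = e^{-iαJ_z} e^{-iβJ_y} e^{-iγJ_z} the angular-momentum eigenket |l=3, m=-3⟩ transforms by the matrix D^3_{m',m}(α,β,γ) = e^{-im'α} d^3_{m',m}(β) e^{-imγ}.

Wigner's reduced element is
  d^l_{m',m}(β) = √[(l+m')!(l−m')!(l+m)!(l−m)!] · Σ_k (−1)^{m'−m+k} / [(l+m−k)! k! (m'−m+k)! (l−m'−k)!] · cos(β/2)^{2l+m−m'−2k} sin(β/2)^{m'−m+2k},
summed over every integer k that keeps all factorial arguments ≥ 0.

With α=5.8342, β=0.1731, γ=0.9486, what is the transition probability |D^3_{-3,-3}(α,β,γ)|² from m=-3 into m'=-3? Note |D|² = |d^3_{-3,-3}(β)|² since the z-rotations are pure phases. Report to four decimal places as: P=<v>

Split into d^3_{-3,-3}(β=0.1731) × two z-phases.
c=cos(0.1731/2)=0.996257, s=sin(0.1731/2)=0.086442; N=√[1·720·1·720]=720.000000
k: max(0,(-3)−(-3))=0 … min(3+(-3),3−(-3))=0
  k=0: (−1)^0·720.0000/(720)·0.9963^6·0.0864^0 = +0.977750
d^3_{-3,-3}(0.1731) = +0.977750
|D^3_{-3,-3}|² = |d^3_{-3,-3}(β)|² = (+0.977750)² = 0.955996 (the z-rotation phases have unit modulus)

P=0.9560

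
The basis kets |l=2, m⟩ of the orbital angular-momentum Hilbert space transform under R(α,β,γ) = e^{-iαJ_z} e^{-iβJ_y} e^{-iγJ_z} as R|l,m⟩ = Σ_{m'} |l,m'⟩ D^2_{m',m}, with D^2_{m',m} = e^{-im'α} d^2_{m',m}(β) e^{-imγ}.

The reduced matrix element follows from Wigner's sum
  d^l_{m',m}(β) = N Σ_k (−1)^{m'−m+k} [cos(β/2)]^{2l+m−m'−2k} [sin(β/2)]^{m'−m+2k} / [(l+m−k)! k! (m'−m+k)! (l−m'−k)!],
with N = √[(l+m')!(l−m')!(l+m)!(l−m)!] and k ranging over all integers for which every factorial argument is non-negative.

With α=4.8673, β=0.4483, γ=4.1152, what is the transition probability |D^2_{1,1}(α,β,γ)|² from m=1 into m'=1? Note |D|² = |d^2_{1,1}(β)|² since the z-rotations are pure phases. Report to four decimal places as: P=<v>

P=0.5818

First d^2_{1,1}(β=0.4483), then the phase factors e^{-i(1)α} and e^{-i(1)γ}:
With c≡cos(β/2)=0.974983 and s≡sin(β/2)=0.222278, N=[6·1·6·1]^{1/2}=6.000000
The bounds max(0,m−m')=0 and min(l+m,l−m')=1 give 2 terms
  k=0: (−1)^0·6.0000/(6)·0.9750^4·0.2223^0 = +0.903626
  k=1: (−1)^1·6.0000/(2)·0.9750^2·0.2223^2 = -0.140899
d^2_{1,1}(0.4483) = +0.903626 -0.140899 = +0.762727
|D^2_{1,1}|² = |d^2_{1,1}(β)|² = (+0.762727)² = 0.581753 (the z-rotation phases have unit modulus)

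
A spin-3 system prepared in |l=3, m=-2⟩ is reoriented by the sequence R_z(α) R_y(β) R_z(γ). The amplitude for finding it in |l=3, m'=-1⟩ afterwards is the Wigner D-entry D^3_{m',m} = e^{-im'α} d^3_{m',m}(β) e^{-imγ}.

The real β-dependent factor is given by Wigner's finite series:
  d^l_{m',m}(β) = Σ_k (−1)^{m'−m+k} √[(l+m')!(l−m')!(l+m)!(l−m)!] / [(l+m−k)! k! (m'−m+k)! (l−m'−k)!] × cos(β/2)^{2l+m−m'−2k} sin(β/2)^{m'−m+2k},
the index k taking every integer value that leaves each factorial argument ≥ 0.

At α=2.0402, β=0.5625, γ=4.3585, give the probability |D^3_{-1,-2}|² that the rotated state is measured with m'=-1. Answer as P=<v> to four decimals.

P=0.3581

First d^3_{-1,-2}(β=0.5625), then the phase factors e^{-i(-1)α} and e^{-i(-2)γ}:
Half-angle: c=0.960709, s=0.277557. N=√(2·24·1·120)=75.894664
k: max(0,(-2)−(-1))=0 … min(3+(-2),3−(-1))=1
  k=0: (−1)^1·75.8947/(24)·0.9607^5·0.2776^1 = -0.718310
  k=1: (−1)^2·75.8947/(12)·0.9607^3·0.2776^3 = +0.119912
d^3_{-1,-2}(0.5625) = -0.718310 +0.119912 = -0.598398
|D^3_{-1,-2}|² = |d^3_{-1,-2}(β)|² = (-0.598398)² = 0.358080 (the z-rotation phases have unit modulus)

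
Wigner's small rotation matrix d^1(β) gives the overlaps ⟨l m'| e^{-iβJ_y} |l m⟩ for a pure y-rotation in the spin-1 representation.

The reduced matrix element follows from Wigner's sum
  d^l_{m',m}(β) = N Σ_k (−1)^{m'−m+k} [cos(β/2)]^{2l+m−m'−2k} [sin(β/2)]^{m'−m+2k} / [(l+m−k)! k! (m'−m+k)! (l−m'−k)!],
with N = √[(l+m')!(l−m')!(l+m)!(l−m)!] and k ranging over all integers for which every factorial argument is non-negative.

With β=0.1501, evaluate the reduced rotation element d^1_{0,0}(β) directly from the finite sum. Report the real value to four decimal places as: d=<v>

d^1_{0,0}(β=0.1501) via Wigner's sum:
With c≡cos(β/2)=0.997185 and s≡sin(β/2)=0.074980, N=[1·1·1·1]^{1/2}=1.000000
k∈{0,1} keeps every argument non-negative
  k=0: (−1)^0·1.0000/(1)·0.9972^2·0.0750^0 = +0.994378
  k=1: (−1)^1·1.0000/(1)·0.9972^0·0.0750^2 = -0.005622
d^1_{0,0}(0.1501) = +0.994378 -0.005622 = +0.988756

d=0.9888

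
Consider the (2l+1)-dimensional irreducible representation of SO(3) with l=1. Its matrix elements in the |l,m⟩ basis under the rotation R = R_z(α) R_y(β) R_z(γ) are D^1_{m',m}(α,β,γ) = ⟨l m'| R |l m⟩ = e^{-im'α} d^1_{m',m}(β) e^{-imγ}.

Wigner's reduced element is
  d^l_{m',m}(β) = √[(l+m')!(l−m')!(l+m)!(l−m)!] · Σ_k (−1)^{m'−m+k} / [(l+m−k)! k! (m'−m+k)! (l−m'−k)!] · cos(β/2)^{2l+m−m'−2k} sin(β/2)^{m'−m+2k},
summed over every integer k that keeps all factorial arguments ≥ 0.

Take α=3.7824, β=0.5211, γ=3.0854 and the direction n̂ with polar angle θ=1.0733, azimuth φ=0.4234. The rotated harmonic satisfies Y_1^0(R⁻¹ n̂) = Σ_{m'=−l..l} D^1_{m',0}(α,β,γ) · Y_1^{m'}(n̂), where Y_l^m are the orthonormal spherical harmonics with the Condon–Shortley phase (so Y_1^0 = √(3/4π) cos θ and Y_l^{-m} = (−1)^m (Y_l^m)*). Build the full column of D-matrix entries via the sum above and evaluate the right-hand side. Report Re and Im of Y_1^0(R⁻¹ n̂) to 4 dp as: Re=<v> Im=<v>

Re=-0.0065 Im=0.0000

Need the full column D^1_{m',0} for m'=−1..1 at α=3.7824, β=0.5211, γ=3.0854.
cos(β/2)=0.966248, sin(β/2)=0.257612
d^1_{-1,0}: single k=1 term ⇒ +0.352022;  D = -0.282186-0.210454i
d^1_{0,0}: k∈[0..1] ⇒ +0.933636 -0.066364 = +0.867272;  D = +0.867272+0.000000i
d^1_{1,0}: single k=0 term ⇒ -0.352022;  D = +0.282186-0.210454i
Y_1^{m'}(θ=1.0733,φ=0.4234) and Σ D·Y over m':
  (-0.2822-0.2105i)·(+0.2768-0.1247i)  (+0.8673+0.0000i)·(+0.2332+0.0000i)  (+0.2822-0.2105i)·(-0.2768-0.1247i)
Y_1^0(R⁻¹ n̂) = -0.006500+0.000000i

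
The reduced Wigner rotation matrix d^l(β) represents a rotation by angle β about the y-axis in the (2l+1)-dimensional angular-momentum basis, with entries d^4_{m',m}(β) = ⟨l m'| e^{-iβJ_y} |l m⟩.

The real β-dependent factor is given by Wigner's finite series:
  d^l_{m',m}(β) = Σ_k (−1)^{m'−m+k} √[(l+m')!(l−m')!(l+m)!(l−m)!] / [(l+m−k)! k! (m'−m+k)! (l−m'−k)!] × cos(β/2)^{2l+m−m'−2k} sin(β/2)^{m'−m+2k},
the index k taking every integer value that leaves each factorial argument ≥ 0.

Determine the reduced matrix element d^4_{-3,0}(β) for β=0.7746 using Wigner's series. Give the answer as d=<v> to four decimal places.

d^4_{-3,0}(β=0.7746) via Wigner's sum:
c=cos(0.7746/2)=0.925932, s=sin(0.7746/2)=0.377690; N=√[1·5040·24·24]=1703.830978
The bounds max(0,m−m')=3 and min(l+m,l−m')=4 give 2 terms
  k=3: (−1)^0·1703.8310/(144)·0.9259^5·0.3777^3 = +0.433876
  k=4: (−1)^1·1703.8310/(144)·0.9259^3·0.3777^5 = -0.072190
d^4_{-3,0}(0.7746) = +0.433876 -0.072190 = +0.361686

d=0.3617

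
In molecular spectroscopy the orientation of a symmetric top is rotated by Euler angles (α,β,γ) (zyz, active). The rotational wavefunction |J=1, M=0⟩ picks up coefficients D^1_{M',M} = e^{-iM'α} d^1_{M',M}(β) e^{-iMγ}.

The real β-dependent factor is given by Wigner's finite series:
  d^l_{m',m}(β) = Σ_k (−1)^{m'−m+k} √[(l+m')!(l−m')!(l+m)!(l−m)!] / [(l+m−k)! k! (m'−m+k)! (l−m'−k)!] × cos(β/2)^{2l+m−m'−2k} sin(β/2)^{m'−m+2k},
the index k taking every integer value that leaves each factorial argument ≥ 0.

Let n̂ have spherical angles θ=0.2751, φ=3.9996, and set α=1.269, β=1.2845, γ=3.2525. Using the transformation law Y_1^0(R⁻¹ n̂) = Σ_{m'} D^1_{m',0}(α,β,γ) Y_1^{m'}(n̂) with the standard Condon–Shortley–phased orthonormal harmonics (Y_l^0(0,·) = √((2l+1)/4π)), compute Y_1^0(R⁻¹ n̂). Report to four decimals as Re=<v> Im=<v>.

Need the full column D^1_{m',0} for m'=−1..1 at α=1.269, β=1.2845, γ=3.2525.
cos(β/2)=0.800750, sin(β/2)=0.598999
d^1_{-1,0}: single k=1 term ⇒ +0.678325;  D = +0.201622+0.647667i
d^1_{0,0}: k∈[0..1] ⇒ +0.641201 -0.358799 = +0.282401;  D = +0.282401+0.000000i
d^1_{1,0}: single k=0 term ⇒ -0.678325;  D = -0.201622+0.647667i
Y_1^{m'}(θ=0.2751,φ=3.9996) and Σ D·Y over m':
  (+0.2016+0.6477i)·(-0.0614+0.0710i)  (+0.2824+0.0000i)·(+0.4702+0.0000i)  (-0.2016+0.6477i)·(+0.0614+0.0710i)
Y_1^0(R⁻¹ n̂) = +0.016073+0.000000i

Re=0.0161 Im=0.0000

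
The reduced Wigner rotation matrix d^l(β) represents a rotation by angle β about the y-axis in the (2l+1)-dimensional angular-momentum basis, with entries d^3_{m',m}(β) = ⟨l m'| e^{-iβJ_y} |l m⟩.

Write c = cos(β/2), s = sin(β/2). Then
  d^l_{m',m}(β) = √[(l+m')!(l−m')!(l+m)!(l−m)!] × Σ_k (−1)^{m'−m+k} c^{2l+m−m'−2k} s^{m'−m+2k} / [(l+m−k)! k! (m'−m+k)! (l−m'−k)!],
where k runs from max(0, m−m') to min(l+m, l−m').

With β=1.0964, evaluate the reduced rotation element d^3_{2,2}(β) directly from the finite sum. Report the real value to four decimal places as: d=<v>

d^3_{2,2}(β=1.0964) via Wigner's sum:
With c≡cos(β/2)=0.853464 and s≡sin(β/2)=0.521152, N=[120·1·120·1]^{1/2}=120.000000
The bounds max(0,m−m')=0 and min(l+m,l−m')=1 give 2 terms
  k=0: (−1)^0·120.0000/(120)·0.8535^6·0.5212^0 = +0.386466
  k=1: (−1)^1·120.0000/(24)·0.8535^4·0.5212^2 = -0.720509
d^3_{2,2}(1.0964) = +0.386466 -0.720509 = -0.334043

d=-0.3340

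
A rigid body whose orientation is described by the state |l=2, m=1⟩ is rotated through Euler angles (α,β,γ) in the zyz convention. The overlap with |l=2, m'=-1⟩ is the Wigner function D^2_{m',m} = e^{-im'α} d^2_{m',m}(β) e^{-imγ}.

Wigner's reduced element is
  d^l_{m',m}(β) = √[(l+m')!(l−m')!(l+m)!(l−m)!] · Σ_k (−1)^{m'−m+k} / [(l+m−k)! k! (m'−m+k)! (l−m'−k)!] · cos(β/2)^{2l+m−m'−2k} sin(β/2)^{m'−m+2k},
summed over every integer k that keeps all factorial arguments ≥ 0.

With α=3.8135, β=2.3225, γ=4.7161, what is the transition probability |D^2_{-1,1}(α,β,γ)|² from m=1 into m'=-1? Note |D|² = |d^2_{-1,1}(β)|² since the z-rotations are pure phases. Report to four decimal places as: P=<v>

First d^2_{-1,1}(β=2.3225), then the phase factors e^{-i(-1)α} and e^{-i(1)γ}:
c=cos(2.3225/2)=0.398193, s=sin(2.3225/2)=0.917302; N=√[1·6·6·1]=6.000000
k: max(0,(1)−(-1))=2 … min(2+(1),2−(-1))=3
  k=2: (−1)^0·6.0000/(2)·0.3982^2·0.9173^2 = +0.400252
  k=3: (−1)^1·6.0000/(6)·0.3982^0·0.9173^4 = -0.708025
d^2_{-1,1}(2.3225) = +0.400252 -0.708025 = -0.307773
|D^2_{-1,1}|² = |d^2_{-1,1}(β)|² = (-0.307773)² = 0.094724 (the z-rotation phases have unit modulus)

P=0.0947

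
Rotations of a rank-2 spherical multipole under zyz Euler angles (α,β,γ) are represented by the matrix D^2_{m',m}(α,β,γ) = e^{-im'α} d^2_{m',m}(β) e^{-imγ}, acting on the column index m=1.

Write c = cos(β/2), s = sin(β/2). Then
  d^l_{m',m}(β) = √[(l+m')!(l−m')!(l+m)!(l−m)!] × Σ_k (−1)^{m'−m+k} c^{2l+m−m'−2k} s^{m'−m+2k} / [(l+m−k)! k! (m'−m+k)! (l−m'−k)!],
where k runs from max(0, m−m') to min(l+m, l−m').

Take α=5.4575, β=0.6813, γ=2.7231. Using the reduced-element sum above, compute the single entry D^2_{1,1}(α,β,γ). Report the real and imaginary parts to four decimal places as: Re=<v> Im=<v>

Split into d^2_{1,1}(β=0.6813) × two z-phases.
c=cos(0.6813/2)=0.942538, s=sin(0.6813/2)=0.334100; N=√[6·1·6·1]=6.000000
k∈{0,1} keeps every argument non-negative
  k=0: (−1)^0·6.0000/(6)·0.9425^4·0.3341^0 = +0.789214
  k=1: (−1)^1·6.0000/(2)·0.9425^2·0.3341^2 = -0.297489
d^2_{1,1}(0.6813) = +0.789214 -0.297489 = +0.491725
Attach z-rotation phases: D = e^{-i(1)(5.4575)}·(+0.491725)·e^{-i(1)(2.7231)} = -0.157766-0.465729i

Re=-0.1578 Im=-0.4657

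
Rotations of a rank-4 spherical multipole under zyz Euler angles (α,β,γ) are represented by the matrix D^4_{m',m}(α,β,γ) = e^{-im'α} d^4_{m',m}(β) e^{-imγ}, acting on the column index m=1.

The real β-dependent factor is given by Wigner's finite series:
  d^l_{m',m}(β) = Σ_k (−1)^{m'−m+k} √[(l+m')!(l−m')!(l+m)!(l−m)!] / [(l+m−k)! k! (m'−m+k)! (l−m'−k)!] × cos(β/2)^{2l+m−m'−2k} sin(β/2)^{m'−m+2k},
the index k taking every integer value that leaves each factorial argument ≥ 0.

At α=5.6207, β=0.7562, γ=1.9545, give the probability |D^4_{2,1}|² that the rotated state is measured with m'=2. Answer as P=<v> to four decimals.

P=0.0761

First d^4_{2,1}(β=0.7562), then the phase factors e^{-i(2)α} and e^{-i(1)γ}:
With c≡cos(β/2)=0.929368 and s≡sin(β/2)=0.369155, N=[720·2·120·6]^{1/2}=1018.233765
The bounds max(0,m−m')=0 and min(l+m,l−m')=2 give 3 terms
  k=0: (−1)^1·1018.2338/(240)·0.9294^7·0.3692^1 = -0.937904
  k=1: (−1)^2·1018.2338/(48)·0.9294^5·0.3692^3 = +0.739898
  k=2: (−1)^3·1018.2338/(72)·0.9294^3·0.3692^5 = -0.077826
d^4_{2,1}(0.7562) = -0.937904 +0.739898 -0.077826 = -0.275832
|D^4_{2,1}|² = |d^4_{2,1}(β)|² = (-0.275832)² = 0.076083 (the z-rotation phases have unit modulus)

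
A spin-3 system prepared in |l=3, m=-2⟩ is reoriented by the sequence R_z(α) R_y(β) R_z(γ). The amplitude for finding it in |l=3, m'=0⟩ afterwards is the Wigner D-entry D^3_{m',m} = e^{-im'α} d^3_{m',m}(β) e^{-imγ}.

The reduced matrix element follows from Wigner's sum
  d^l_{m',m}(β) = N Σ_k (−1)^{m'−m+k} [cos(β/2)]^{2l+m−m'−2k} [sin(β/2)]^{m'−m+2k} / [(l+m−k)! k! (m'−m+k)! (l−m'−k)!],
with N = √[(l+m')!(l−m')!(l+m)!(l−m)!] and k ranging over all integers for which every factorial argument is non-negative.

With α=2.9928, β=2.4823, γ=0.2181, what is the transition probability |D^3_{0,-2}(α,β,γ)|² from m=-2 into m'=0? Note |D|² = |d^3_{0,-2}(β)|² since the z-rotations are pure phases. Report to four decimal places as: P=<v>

Split into d^3_{0,-2}(β=2.4823) × two z-phases.
With c≡cos(β/2)=0.323708 and s≡sin(β/2)=0.946157, N=[6·6·1·120]^{1/2}=65.726707
k∈{0,1} keeps every argument non-negative
  k=0: (−1)^2·65.7267/(12)·0.3237^4·0.9462^2 = +0.053840
  k=1: (−1)^3·65.7267/(12)·0.3237^2·0.9462^4 = -0.459961
d^3_{0,-2}(2.4823) = +0.053840 -0.459961 = -0.406122
|D^3_{0,-2}|² = |d^3_{0,-2}(β)|² = (-0.406122)² = 0.164935 (the z-rotation phases have unit modulus)

P=0.1649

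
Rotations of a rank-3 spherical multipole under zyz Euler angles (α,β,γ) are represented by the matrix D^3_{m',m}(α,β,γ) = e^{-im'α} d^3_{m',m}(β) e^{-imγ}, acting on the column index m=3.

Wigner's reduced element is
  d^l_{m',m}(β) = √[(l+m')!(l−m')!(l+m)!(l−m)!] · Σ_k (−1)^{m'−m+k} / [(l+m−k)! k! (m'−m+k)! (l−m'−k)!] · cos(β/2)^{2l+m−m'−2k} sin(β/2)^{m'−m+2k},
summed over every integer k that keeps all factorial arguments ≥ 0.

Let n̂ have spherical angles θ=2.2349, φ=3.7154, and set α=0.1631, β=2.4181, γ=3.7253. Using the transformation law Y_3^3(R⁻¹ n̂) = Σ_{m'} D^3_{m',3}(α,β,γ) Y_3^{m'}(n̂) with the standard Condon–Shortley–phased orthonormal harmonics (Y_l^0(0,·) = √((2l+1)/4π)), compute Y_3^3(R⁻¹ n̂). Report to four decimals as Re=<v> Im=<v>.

Need the full column D^3_{m',3} for m'=−3..3 at α=0.1631, β=2.4181, γ=3.7253.
cos(β/2)=0.353908, sin(β/2)=0.935280
d^3_{-3,3}: single k=6 term ⇒ +0.669346;  D = -0.203536+0.637649i
d^3_{-2,3}: single k=5 term ⇒ +0.620404;  D = -0.090180+0.613815i
d^3_{-1,3}: single k=4 term ⇒ +0.371188;  D = +0.006394+0.371133i
d^3_{0,3}: single k=3 term ⇒ +0.162185;  D = +0.029088+0.159556i
d^3_{1,3}: single k=2 term ⇒ +0.053149;  D = +0.017896+0.050045i
d^3_{2,3}: single k=1 term ⇒ +0.012719;  D = +0.006171+0.011122i
d^3_{3,3}: single k=0 term ⇒ +0.001965;  D = +0.001220+0.001541i
Y_3^{m'}(θ=2.2349,φ=3.7154) and Σ D·Y over m':
  (-0.2035+0.6376i)·(+0.0306+0.2014i)  (-0.0902+0.6138i)·(-0.1604+0.3562i)  (+0.0064+0.3711i)·(-0.1922+0.1243i)  (+0.0291+0.1596i)·(+0.2531+0.0000i)  (+0.0179+0.0500i)·(+0.1922+0.1243i)  (+0.0062+0.0111i)·(-0.1604-0.3562i)  (+0.0012+0.0015i)·(-0.0306+0.2014i)
Y_3^3(R⁻¹ n̂) = -0.378947-0.174187i

Re=-0.3789 Im=-0.1742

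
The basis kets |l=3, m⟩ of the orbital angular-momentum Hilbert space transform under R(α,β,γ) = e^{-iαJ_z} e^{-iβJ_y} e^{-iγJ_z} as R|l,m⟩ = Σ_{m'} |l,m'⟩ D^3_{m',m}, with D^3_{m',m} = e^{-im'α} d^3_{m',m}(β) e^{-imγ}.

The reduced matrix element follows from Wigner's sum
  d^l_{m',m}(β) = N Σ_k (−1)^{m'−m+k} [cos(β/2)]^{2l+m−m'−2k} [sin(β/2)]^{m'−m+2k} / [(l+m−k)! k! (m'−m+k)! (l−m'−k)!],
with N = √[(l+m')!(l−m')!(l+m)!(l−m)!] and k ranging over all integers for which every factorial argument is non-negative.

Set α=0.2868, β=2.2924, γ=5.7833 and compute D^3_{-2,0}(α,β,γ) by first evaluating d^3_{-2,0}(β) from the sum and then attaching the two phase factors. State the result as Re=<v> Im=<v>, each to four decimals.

Re=-0.4282 Im=-0.2767

First d^3_{-2,0}(β=2.2924), then the phase factors e^{-i(-2)α} and e^{-i(0)γ}:
c=cos(2.2924/2)=0.411953, s=sin(2.2924/2)=0.911205; N=√[1·120·6·6]=65.726707
The bounds max(0,m−m')=2 and min(l+m,l−m')=3 give 2 terms
  k=2: (−1)^0·65.7267/(12)·0.4120^4·0.9112^2 = +0.130974
  k=3: (−1)^1·65.7267/(12)·0.4120^2·0.9112^4 = -0.640797
d^3_{-2,0}(2.2924) = +0.130974 -0.640797 = -0.509824
D = (+0.839953+0.542659i)·(-0.509824)·(+1.000000+0.000000i) = -0.428228-0.276661i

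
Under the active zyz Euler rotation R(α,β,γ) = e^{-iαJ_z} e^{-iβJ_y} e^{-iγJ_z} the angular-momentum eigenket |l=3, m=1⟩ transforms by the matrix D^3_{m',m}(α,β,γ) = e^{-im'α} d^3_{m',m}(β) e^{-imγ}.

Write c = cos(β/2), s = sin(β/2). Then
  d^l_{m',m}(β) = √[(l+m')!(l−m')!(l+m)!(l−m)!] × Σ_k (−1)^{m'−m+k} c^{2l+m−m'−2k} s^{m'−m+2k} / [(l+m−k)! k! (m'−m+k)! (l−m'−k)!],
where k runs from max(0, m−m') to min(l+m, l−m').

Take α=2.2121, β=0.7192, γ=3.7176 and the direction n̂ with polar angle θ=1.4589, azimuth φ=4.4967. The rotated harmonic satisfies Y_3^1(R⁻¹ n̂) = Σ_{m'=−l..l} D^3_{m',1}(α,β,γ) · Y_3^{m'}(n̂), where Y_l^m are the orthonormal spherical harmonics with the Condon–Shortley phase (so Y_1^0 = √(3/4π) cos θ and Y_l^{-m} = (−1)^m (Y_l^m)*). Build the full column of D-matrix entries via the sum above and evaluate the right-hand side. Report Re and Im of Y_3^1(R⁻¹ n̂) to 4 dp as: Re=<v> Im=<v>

Re=0.0083 Im=-0.1230

Need the full column D^3_{m',1} for m'=−3..3 at α=2.2121, β=0.7192, γ=3.7176.
cos(β/2)=0.936038, sin(β/2)=0.351900
d^3_{-3,1}: single k=4 term ⇒ +0.052037;  D = -0.050749+0.011503i
d^3_{-2,1}: k∈[3..4] ⇒ +0.226031 -0.015973 = +0.210057;  D = +0.159764+0.136380i
d^3_{-1,1}: k∈[2..4] ⇒ +0.570378 -0.107486 +0.001899 = +0.464791;  D = +0.030328-0.463800i
d^3_{0,1}: k∈[1..3] ⇒ +0.875944 -0.371406 +0.017498 = +0.522035;  D = -0.437802+0.284342i
d^3_{1,1}: k∈[0..2] ⇒ +0.672605 -0.760504 +0.080615 = -0.007284;  D = -0.006834-0.002522i
d^3_{2,1}: k∈[0..1] ⇒ -0.799624 +0.226031 = -0.573593;  D = +0.162821+0.549999i
d^3_{3,1}: single k=0 term ⇒ +0.368177;  D = -0.220368+0.294945i
Y_3^{m'}(θ=1.4589,φ=4.4967) and Σ D·Y over m':
  (-0.0507+0.0115i)·(+0.2468-0.3267i)  (+0.1598+0.1364i)·(-0.1024-0.0471i)  (+0.0303-0.4638i)·(+0.0644-0.2942i)  (-0.4378+0.2843i)·(-0.1224+0.0000i)  (-0.0068-0.0025i)·(-0.0644-0.2942i)  (+0.1628+0.5500i)·(-0.1024+0.0471i)  (-0.2204+0.2949i)·(-0.2468-0.3267i)
Y_3^1(R⁻¹ n̂) = +0.008278-0.122963i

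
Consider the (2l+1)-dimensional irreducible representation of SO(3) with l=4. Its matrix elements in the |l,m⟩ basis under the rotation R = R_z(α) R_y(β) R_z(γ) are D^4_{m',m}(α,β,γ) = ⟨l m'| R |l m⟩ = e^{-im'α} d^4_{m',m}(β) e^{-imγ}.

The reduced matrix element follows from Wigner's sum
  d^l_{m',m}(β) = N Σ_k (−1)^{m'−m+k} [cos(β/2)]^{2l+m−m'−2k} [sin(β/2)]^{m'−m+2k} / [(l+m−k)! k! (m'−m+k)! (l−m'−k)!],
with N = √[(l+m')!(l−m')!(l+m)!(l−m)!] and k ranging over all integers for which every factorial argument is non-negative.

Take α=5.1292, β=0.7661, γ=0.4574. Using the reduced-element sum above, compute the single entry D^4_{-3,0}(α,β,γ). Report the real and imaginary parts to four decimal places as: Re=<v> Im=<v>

D^4_{-3,0}(5.1292,0.7661,0.4574) = e^{-i·-3·5.1292}·d^4_{-3,0}(0.7661)·e^{-i·0·0.4574}. Compute d first:
c=cos(0.7661/2)=0.927529, s=sin(0.7661/2)=0.373751; N=√[1·5040·24·24]=1703.830978
k∈{3,4} keeps every argument non-negative
  k=3: (−1)^0·1703.8310/(144)·0.9275^5·0.3738^3 = +0.424081
  k=4: (−1)^1·1703.8310/(144)·0.9275^3·0.3738^5 = -0.068859
d^4_{-3,0}(0.7661) = +0.424081 -0.068859 = +0.355223
Phases: e^{-i·(-3)·5.1292}=-0.949121+0.314911i, e^{-i·(0)·0.4574}=+1.000000+0.000000i ⇒ D=-0.337149+0.111864i

Re=-0.3371 Im=0.1119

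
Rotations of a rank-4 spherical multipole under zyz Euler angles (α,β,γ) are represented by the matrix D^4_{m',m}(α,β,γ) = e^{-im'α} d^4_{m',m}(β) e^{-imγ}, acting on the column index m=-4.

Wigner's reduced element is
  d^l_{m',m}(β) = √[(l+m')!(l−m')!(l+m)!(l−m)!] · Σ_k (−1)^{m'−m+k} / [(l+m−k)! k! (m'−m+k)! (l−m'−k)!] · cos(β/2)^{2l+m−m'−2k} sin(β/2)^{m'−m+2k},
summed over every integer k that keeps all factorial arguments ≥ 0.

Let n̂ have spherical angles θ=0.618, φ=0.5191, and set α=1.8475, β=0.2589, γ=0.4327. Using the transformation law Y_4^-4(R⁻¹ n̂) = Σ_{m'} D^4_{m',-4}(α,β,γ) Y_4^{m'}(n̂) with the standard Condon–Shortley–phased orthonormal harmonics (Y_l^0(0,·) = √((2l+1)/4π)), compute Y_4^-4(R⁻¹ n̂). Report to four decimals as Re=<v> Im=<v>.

Need the full column D^4_{m',-4} for m'=−4..4 at α=1.8475, β=0.2589, γ=0.4327.
cos(β/2)=0.991633, sin(β/2)=0.129089
d^4_{-4,-4}: single k=0 term ⇒ +0.934992;  D = -0.892126+0.279860i
d^4_{-3,-4}: single k=0 term ⇒ -0.344263;  D = -0.188861-0.287834i
d^4_{-2,-4}: single k=0 term ⇒ +0.083842;  D = +0.054868-0.063396i
d^4_{-1,-4}: single k=0 term ⇒ -0.015435;  D = +0.013987+0.006528i
d^4_{0,-4}: single k=0 term ⇒ +0.002247;  D = -0.000358+0.002218i
d^4_{1,-4}: single k=0 term ⇒ -0.000262;  D = -0.000260+0.000030i
d^4_{2,-4}: single k=0 term ⇒ +0.000024;  D = -0.000009-0.000022i
d^4_{3,-4}: single k=0 term ⇒ -0.000002;  D = +0.000001-0.000001i
d^4_{4,-4}: single k=0 term ⇒ +0.000000;  D = +0.000000+0.000000i
Y_4^{m'}(θ=0.618,φ=0.5191) and Σ D·Y over m':
  (-0.8921+0.2799i)·(-0.0242-0.0436i)  (-0.1889-0.2878i)·(+0.0027-0.1984i)  (+0.0549-0.0634i)·(+0.2081-0.3531i)  (+0.0140+0.0065i)·(+0.3201-0.1829i)  (-0.0004+0.0022i)·(-0.1570+0.0000i)  (-0.0003+0.0000i)·(-0.3201-0.1829i)  (-0.0000-0.0000i)·(+0.2081+0.3531i)  (+0.0000-0.0000i)·(-0.0027-0.1984i)  (+0.0000+0.0000i)·(-0.0242+0.0436i)
Y_4^-4(R⁻¹ n̂) = -0.029001+0.035512i

Re=-0.0290 Im=0.0355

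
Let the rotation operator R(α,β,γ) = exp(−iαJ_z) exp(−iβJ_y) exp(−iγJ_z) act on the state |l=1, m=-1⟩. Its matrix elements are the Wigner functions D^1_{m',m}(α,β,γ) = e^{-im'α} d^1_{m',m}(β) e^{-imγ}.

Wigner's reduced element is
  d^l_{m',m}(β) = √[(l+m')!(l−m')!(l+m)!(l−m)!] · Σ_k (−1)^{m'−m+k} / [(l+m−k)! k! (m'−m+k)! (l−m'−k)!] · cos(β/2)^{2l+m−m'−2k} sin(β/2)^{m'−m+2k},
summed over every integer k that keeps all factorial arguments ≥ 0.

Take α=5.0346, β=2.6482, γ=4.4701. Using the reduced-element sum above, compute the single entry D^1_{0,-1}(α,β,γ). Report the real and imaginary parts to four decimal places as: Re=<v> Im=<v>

Re=0.0804 Im=0.3251

Split into d^1_{0,-1}(β=2.6482) × two z-phases.
With c≡cos(β/2)=0.244202 and s≡sin(β/2)=0.969724, N=[1·1·1·2]^{1/2}=1.414214
k∈{0} keeps every argument non-negative
  k=0: (−1)^1·1.4142/(1)·0.2442^1·0.9697^1 = -0.334898
d^1_{0,-1}(2.6482) = -0.334898
Phases: e^{-i·(0)·5.0346}=+1.000000+0.000000i, e^{-i·(-1)·4.4701}=-0.239925-0.970791i ⇒ D=+0.080350+0.325116i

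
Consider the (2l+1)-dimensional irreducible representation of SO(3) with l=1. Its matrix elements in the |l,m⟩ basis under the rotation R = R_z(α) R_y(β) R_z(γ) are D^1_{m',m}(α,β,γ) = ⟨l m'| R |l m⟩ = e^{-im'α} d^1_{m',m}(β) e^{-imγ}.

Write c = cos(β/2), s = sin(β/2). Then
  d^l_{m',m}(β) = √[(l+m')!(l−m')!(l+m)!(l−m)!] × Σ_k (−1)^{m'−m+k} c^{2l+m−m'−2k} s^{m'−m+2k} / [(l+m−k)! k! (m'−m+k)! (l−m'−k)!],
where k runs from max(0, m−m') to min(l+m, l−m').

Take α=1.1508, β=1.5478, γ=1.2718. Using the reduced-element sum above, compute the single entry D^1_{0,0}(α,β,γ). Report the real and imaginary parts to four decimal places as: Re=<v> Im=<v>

Re=0.0230 Im=0.0000

First d^1_{0,0}(β=1.5478), then the phase factors e^{-i(0)α} and e^{-i(0)γ}:
c=cos(1.5478/2)=0.715190, s=sin(1.5478/2)=0.698930; N=√[1·1·1·1]=1.000000
The bounds max(0,m−m')=0 and min(l+m,l−m')=1 give 2 terms
  k=0: (−1)^0·1.0000/(1)·0.7152^2·0.6989^0 = +0.511497
  k=1: (−1)^1·1.0000/(1)·0.7152^0·0.6989^2 = -0.488503
d^1_{0,0}(1.5478) = +0.511497 -0.488503 = +0.022994
Attach z-rotation phases: D = e^{-i(0)(1.1508)}·(+0.022994)·e^{-i(0)(1.2718)} = +0.022994+0.000000i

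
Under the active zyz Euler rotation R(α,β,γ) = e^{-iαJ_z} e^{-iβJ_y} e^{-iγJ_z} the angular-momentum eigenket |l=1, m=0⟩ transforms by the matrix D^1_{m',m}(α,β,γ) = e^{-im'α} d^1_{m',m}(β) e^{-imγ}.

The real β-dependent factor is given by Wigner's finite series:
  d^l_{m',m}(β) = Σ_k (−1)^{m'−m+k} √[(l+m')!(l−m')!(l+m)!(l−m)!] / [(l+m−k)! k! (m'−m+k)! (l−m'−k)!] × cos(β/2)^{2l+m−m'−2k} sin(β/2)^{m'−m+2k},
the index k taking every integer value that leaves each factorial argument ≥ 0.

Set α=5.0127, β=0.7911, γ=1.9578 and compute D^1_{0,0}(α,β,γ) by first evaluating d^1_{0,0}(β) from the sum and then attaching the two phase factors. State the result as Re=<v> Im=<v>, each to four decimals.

Re=0.7031 Im=0.0000

First d^1_{0,0}(β=0.7911), then the phase factors e^{-i(0)α} and e^{-i(0)γ}:
With c≡cos(β/2)=0.922785 and s≡sin(β/2)=0.385316, N=[1·1·1·1]^{1/2}=1.000000
Admissible k: 0..1 (factorial args all ≥0)
  k=0: (−1)^0·1.0000/(1)·0.9228^2·0.3853^0 = +0.851532
  k=1: (−1)^1·1.0000/(1)·0.9228^0·0.3853^2 = -0.148468
d^1_{0,0}(0.7911) = +0.851532 -0.148468 = +0.703064
D = (+1.000000+0.000000i)·(+0.703064)·(+1.000000+0.000000i) = +0.703064+0.000000i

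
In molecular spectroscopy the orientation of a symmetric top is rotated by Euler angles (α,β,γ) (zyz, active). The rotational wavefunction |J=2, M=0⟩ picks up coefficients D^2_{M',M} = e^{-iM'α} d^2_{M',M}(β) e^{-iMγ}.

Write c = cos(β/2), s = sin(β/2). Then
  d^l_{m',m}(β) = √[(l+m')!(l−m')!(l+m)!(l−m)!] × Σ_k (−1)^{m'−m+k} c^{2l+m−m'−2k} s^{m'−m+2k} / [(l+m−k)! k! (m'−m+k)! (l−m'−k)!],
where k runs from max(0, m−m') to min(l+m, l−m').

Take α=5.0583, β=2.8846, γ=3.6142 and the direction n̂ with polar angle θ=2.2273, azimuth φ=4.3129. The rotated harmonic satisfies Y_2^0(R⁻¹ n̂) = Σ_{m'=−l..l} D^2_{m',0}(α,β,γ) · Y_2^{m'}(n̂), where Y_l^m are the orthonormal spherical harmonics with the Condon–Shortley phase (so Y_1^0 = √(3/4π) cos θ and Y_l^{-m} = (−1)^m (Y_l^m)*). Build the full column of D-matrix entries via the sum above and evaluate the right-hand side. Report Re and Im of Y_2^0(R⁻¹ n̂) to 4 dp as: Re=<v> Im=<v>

Re=0.2003 Im=0.0000

Need the full column D^2_{m',0} for m'=−2..2 at α=5.0583, β=2.8846, γ=3.6142.
cos(β/2)=0.128143, sin(β/2)=0.991756
d^2_{-2,0}: single k=2 term ⇒ +0.039562;  D = -0.030466-0.025238i
d^2_{-1,0}: k∈[1..2] ⇒ +0.005112 -0.306186 = -0.301074;  D = -0.102080+0.283240i
d^2_{0,0}: k∈[0..2] ⇒ +0.000270 -0.064604 +0.967428 = +0.903094;  D = +0.903094+0.000000i
d^2_{1,0}: k∈[0..1] ⇒ -0.005112 +0.306186 = +0.301074;  D = +0.102080+0.283240i
d^2_{2,0}: single k=0 term ⇒ +0.039562;  D = -0.030466+0.025238i
Y_2^{m'}(θ=2.2273,φ=4.3129) and Σ D·Y over m':
  (-0.0305-0.0252i)·(-0.1690-0.1737i)  (-0.1021+0.2832i)·(+0.1453-0.3441i)  (+0.9031+0.0000i)·(+0.0371+0.0000i)  (+0.1021+0.2832i)·(-0.1453-0.3441i)  (-0.0305+0.0252i)·(-0.1690+0.1737i)
Y_2^0(R⁻¹ n̂) = +0.200290+0.000000i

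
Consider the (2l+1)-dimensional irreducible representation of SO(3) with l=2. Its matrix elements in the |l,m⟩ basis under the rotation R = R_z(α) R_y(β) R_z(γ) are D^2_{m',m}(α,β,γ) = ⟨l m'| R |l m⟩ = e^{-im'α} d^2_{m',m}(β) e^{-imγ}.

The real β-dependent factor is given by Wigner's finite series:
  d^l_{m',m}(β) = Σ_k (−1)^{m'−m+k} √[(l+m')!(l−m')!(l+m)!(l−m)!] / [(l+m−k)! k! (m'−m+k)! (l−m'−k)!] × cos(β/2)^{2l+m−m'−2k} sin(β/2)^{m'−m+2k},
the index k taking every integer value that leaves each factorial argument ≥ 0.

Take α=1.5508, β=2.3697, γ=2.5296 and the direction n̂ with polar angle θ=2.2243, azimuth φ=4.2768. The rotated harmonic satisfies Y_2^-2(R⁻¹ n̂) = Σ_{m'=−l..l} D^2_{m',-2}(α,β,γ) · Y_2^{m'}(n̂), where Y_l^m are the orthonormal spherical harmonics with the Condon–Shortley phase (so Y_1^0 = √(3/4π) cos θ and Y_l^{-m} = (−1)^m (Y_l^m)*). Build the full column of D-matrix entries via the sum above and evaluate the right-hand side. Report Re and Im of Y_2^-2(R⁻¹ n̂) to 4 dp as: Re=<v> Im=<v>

Re=-0.1163 Im=-0.3663

Need the full column D^2_{m',-2} for m'=−2..2 at α=1.5508, β=2.3697, γ=2.5296.
cos(β/2)=0.376436, sin(β/2)=0.926443
d^2_{-2,-2}: single k=0 term ⇒ +0.020080;  D = -0.006065+0.019142i
d^2_{-1,-2}: single k=0 term ⇒ -0.098838;  D = -0.093606-0.031730i
d^2_{0,-2}: single k=0 term ⇒ +0.297917;  D = +0.101262-0.280179i
d^2_{1,-2}: single k=0 term ⇒ -0.598655;  D = +0.558831+0.214700i
d^2_{2,-2}: single k=0 term ⇒ +0.736672;  D = -0.277895+0.682246i
Y_2^{m'}(θ=2.2243,φ=4.2768) and Σ D·Y over m':
  (-0.0061+0.0191i)·(-0.1568-0.1863i)  (-0.0936-0.0317i)·(+0.1573-0.3381i)  (+0.1013-0.2802i)·(+0.0343+0.0000i)  (+0.5588+0.2147i)·(-0.1573-0.3381i)  (-0.2779+0.6822i)·(-0.1568+0.1863i)
Y_2^-2(R⁻¹ n̂) = -0.116332-0.366299i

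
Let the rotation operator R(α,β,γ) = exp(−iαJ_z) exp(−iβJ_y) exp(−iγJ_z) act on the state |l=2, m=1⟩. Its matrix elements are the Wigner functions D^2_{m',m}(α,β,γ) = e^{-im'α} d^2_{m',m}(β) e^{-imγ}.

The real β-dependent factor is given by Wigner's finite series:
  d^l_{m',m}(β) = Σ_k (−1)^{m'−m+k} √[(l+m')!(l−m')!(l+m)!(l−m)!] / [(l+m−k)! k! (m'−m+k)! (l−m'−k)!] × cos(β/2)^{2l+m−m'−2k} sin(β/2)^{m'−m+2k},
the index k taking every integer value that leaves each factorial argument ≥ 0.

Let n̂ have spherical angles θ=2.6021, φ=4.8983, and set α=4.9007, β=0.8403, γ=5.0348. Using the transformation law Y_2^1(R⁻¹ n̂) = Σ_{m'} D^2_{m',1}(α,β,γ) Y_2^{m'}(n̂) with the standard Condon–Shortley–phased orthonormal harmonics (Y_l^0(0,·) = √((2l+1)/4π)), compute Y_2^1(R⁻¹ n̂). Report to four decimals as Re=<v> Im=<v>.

Re=0.0458 Im=0.1365

Need the full column D^2_{m',1} for m'=−2..2 at α=4.9007, β=0.8403, γ=5.0348.
cos(β/2)=0.913028, sin(β/2)=0.407897
d^2_{-2,1}: single k=3 term ⇒ +0.123927;  D = +0.006715-0.123745i
d^2_{-1,1}: k∈[2..3] ⇒ +0.416094 -0.027682 = +0.388411;  D = +0.384924-0.051930i
d^2_{0,1}: k∈[1..2] ⇒ +0.760464 -0.151779 = +0.608685;  D = +0.192864+0.577322i
d^2_{1,1}: k∈[0..1] ⇒ +0.694922 -0.416094 = +0.278828;  D = -0.243247+0.136293i
d^2_{2,1}: single k=0 term ⇒ -0.620916;  D = +0.399546+0.475289i
Y_2^{m'}(θ=2.6021,φ=4.8983) and Σ D·Y over m':
  (+0.0067-0.1237i)·(-0.0950+0.0370i)  (+0.3849-0.0519i)·(-0.0629-0.3346i)  (+0.1929+0.5773i)·(+0.3811+0.0000i)  (-0.2432+0.1363i)·(+0.0629-0.3346i)  (+0.3995+0.4753i)·(-0.0950-0.0370i)
Y_2^1(R⁻¹ n̂) = +0.045798+0.136521i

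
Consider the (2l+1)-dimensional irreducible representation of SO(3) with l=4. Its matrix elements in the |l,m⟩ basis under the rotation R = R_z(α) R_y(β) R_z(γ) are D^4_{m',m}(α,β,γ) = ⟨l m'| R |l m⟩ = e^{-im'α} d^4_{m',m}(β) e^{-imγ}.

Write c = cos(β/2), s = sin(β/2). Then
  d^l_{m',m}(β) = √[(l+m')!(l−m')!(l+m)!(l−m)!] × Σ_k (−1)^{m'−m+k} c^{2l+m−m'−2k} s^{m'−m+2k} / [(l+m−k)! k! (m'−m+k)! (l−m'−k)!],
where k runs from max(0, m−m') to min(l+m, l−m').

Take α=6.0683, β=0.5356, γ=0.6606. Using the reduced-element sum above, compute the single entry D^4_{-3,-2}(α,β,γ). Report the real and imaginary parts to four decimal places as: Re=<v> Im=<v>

First d^4_{-3,-2}(β=0.5356), then the phase factors e^{-i(-3)α} and e^{-i(-2)γ}:
c=cos(0.5356/2)=0.964355, s=sin(0.5356/2)=0.264610; N=√[1·5040·2·720]=2693.993318
Admissible k: 1..2 (factorial args all ≥0)
  k=1: (−1)^0·2693.9933/(720)·0.9644^7·0.2646^1 = +0.767946
  k=2: (−1)^1·2693.9933/(240)·0.9644^5·0.2646^3 = -0.173457
d^4_{-3,-2}(0.5356) = +0.767946 -0.173457 = +0.594489
Phases: e^{-i·(-3)·6.0683}=+0.799307-0.600923i, e^{-i·(-2)·0.6606}=+0.247013+0.969012i ⇒ D=+0.463548+0.372211i

Re=0.4635 Im=0.3722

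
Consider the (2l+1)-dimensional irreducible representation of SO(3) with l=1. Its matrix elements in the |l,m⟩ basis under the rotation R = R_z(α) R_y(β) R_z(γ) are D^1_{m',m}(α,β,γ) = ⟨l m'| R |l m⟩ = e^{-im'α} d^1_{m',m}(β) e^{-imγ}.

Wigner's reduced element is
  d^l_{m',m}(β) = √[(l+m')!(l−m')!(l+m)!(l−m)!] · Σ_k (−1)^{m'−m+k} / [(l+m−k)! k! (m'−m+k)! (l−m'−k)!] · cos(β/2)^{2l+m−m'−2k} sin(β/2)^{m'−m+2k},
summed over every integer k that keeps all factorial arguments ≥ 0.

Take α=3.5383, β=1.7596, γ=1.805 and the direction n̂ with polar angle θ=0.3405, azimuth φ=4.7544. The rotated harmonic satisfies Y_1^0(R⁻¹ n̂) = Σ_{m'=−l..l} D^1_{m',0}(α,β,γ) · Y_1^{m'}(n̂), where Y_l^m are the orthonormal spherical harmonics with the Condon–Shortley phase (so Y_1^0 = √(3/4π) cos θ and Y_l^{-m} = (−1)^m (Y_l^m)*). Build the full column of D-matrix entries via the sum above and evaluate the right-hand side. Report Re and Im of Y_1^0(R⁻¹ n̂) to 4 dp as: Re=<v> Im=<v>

Need the full column D^1_{m',0} for m'=−1..1 at α=3.5383, β=1.7596, γ=1.805.
cos(β/2)=0.637305, sin(β/2)=0.770611
d^1_{-1,0}: single k=1 term ⇒ +0.694541;  D = -0.640602-0.268359i
d^1_{0,0}: k∈[0..1] ⇒ +0.406158 -0.593842 = -0.187684;  D = -0.187684+0.000000i
d^1_{1,0}: single k=0 term ⇒ -0.694541;  D = +0.640602-0.268359i
Y_1^{m'}(θ=0.3405,φ=4.7544) and Σ D·Y over m':
  (-0.6406-0.2684i)·(+0.0048+0.1153i)  (-0.1877+0.0000i)·(+0.4606+0.0000i)  (+0.6406-0.2684i)·(-0.0048+0.1153i)
Y_1^0(R⁻¹ n̂) = -0.030774+0.000000i

Re=-0.0308 Im=0.0000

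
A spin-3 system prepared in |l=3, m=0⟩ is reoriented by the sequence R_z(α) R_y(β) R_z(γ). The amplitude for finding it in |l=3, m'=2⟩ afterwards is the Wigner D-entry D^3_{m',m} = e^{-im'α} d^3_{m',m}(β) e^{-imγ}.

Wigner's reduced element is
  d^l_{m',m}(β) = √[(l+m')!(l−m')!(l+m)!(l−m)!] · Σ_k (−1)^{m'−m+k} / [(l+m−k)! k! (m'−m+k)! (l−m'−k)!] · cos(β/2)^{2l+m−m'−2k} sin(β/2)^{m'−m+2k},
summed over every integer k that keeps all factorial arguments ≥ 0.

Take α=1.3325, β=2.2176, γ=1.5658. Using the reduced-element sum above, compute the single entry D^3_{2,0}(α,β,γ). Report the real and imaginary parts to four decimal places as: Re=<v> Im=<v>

Re=0.4669 Im=0.2411

D^3_{2,0}(1.3325,2.2176,1.5658) = e^{-i·2·1.3325}·d^3_{2,0}(2.2176)·e^{-i·0·1.5658}. Compute d first:
Half-angle: c=0.445736, s=0.895164. N=√(120·1·6·6)=65.726707
k: max(0,(0)−(2))=0 … min(3+(0),3−(2))=1
  k=0: (−1)^2·65.7267/(12)·0.4457^4·0.8952^2 = +0.173252
  k=1: (−1)^3·65.7267/(12)·0.4457^2·0.8952^4 = -0.698759
d^3_{2,0}(2.2176) = +0.173252 -0.698759 = -0.525507
D = (-0.888563-0.458754i)·(-0.525507)·(+1.000000+0.000000i) = +0.466947+0.241079i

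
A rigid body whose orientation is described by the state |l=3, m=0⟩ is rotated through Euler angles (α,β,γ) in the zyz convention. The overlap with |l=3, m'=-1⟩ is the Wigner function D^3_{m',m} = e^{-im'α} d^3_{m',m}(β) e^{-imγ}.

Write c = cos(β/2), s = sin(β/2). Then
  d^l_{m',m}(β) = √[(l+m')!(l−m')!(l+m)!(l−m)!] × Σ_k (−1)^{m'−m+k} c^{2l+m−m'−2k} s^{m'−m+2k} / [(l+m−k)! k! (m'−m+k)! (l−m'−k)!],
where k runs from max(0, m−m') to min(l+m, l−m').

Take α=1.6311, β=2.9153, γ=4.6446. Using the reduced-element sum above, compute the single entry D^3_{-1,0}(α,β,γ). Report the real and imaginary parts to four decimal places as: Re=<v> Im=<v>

First d^3_{-1,0}(β=2.9153), then the phase factors e^{-i(-1)α} and e^{-i(0)γ}:
With c≡cos(β/2)=0.112905 and s≡sin(β/2)=0.993606, N=[2·24·6·6]^{1/2}=41.569219
Admissible k: 1..3 (factorial args all ≥0)
  k=1: (−1)^0·41.5692/(12)·0.1129^5·0.9936^1 = +0.000063
  k=2: (−1)^1·41.5692/(4)·0.1129^3·0.9936^3 = -0.014672
  k=3: (−1)^2·41.5692/(12)·0.1129^1·0.9936^5 = +0.378769
d^3_{-1,0}(2.9153) = +0.000063 -0.014672 +0.378769 = +0.364160
Phases: e^{-i·(-1)·1.6311}=-0.060267+0.998182i, e^{-i·(0)·4.6446}=+1.000000+0.000000i ⇒ D=-0.021947+0.363498i

Re=-0.0219 Im=0.3635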